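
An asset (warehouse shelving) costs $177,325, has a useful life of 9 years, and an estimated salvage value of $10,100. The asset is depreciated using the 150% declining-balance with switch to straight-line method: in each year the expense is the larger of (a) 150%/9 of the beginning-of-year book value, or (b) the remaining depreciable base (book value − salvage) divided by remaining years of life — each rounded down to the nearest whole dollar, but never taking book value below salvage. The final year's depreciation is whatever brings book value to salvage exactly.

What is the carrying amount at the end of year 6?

Depreciable base = $177,325 − $10,100 = $167,225.
Year 1: DB = ⌊$177,325 × 150%/9⌋ = $29,554; SL = ⌊$167,225/9⌋ = $18,580 → take DB $29,554. Book value $147,771.
Year 2: DB = ⌊$147,771 × 150%/9⌋ = $24,628; SL = ⌊$137,671/8⌋ = $17,208 → take DB $24,628. Book value $123,143.
Year 3: DB = ⌊$123,143 × 150%/9⌋ = $20,523; SL = ⌊$113,043/7⌋ = $16,149 → take DB $20,523. Book value $102,620.
Year 4: DB = ⌊$102,620 × 150%/9⌋ = $17,103; SL = ⌊$92,520/6⌋ = $15,420 → take DB $17,103. Book value $85,517.
Year 5: DB = ⌊$85,517 × 150%/9⌋ = $14,252; SL = ⌊$75,417/5⌋ = $15,083 → take SL $15,083. Book value $70,434.
Year 6: DB = ⌊$70,434 × 150%/9⌋ = $11,739; SL = ⌊$60,334/4⌋ = $15,083 → take SL $15,083. Book value $55,351.

$55,351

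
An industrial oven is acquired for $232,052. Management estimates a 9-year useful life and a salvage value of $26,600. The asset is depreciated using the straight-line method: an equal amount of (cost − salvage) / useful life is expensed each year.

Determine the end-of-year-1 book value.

$209,224

Depreciable base = $232,052 − $26,600 = $205,452.
Annual expense = $205,452 / 9 = $22,828.
End of year 1: book value $209,224.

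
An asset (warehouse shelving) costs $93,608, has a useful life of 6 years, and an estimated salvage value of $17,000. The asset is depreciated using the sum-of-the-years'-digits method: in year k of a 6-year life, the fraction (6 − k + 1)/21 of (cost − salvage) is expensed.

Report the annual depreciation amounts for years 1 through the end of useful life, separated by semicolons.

$21,888; $18,240; $14,592; $10,944; $7,296; $3,648

Depreciable base = $93,608 − $17,000 = $76,608.
Sum of the years' digits = 6+5+4+3+2+1 = 21.
Year 1: $76,608 × 6/21 = $21,888. Book value $71,720.
Year 2: $76,608 × 5/21 = $18,240. Book value $53,480.
Year 3: $76,608 × 4/21 = $14,592. Book value $38,888.
Year 4: $76,608 × 3/21 = $10,944. Book value $27,944.
Year 5: $76,608 × 2/21 = $7,296. Book value $20,648.
Year 6: $76,608 × 1/21 = $3,648. Book value $17,000.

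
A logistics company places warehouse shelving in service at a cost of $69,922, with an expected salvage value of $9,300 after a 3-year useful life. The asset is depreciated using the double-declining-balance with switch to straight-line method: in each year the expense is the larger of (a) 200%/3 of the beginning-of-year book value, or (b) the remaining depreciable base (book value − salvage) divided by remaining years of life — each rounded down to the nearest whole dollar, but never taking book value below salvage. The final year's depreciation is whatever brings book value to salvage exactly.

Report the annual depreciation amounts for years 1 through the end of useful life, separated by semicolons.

$46,614; $14,008; $0

Depreciable base = $69,922 − $9,300 = $60,622.
Year 1: DB = ⌊$69,922 × 200%/3⌋ = $46,614; SL = ⌊$60,622/3⌋ = $20,207 → take DB $46,614. Book value $23,308.
Year 2: DB = ⌊$23,308 × 200%/3⌋ = $15,538; SL = ⌊$14,008/2⌋ = $7,004 → take DB $15,538, capped at $14,008. Book value $9,300.
Year 3 (final): $9,300 − $9,300 = $0. Book value $9,300.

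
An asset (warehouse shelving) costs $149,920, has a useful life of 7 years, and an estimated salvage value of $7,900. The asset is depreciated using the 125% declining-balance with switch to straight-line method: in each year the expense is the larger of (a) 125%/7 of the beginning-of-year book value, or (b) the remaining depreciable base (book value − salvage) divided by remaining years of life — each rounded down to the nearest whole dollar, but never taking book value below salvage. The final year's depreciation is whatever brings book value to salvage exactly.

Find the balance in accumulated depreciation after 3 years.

$67,412

Depreciable base = $149,920 − $7,900 = $142,020.
Year 1: DB = ⌊$149,920 × 125%/7⌋ = $26,771; SL = ⌊$142,020/7⌋ = $20,288 → take DB $26,771. Book value $123,149.
Year 2: DB = ⌊$123,149 × 125%/7⌋ = $21,990; SL = ⌊$115,249/6⌋ = $19,208 → take DB $21,990. Book value $101,159.
Year 3: DB = ⌊$101,159 × 125%/7⌋ = $18,064; SL = ⌊$93,259/5⌋ = $18,651 → take SL $18,651. Book value $82,508.
Accumulated through year 3 = $149,920 − $82,508 = $67,412.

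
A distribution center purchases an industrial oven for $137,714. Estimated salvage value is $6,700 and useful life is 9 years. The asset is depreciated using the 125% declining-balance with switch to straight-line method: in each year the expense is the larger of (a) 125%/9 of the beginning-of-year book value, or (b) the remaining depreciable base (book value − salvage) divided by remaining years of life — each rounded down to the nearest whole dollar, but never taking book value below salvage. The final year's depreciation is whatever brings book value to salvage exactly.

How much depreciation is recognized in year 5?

Depreciable base = $137,714 − $6,700 = $131,014.
Year 1: DB = ⌊$137,714 × 125%/9⌋ = $19,126; SL = ⌊$131,014/9⌋ = $14,557 → take DB $19,126. Book value $118,588.
Year 2: DB = ⌊$118,588 × 125%/9⌋ = $16,470; SL = ⌊$111,888/8⌋ = $13,986 → take DB $16,470. Book value $102,118.
Year 3: DB = ⌊$102,118 × 125%/9⌋ = $14,183; SL = ⌊$95,418/7⌋ = $13,631 → take DB $14,183. Book value $87,935.
Year 4: DB = ⌊$87,935 × 125%/9⌋ = $12,213; SL = ⌊$81,235/6⌋ = $13,539 → take SL $13,539. Book value $74,396.
Year 5: DB = ⌊$74,396 × 125%/9⌋ = $10,332; SL = ⌊$67,696/5⌋ = $13,539 → take SL $13,539. Book value $60,857.

$13,539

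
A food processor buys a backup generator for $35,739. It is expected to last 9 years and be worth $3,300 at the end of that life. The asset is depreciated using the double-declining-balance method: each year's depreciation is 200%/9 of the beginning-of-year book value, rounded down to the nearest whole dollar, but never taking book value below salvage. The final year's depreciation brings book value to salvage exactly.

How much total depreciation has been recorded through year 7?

$29,583

Depreciable base = $35,739 − $3,300 = $32,439.
Year 1: ⌊$35,739 × 200%/9⌋ = $7,942. Book value $27,797.
Year 2: ⌊$27,797 × 200%/9⌋ = $6,177. Book value $21,620.
Year 3: ⌊$21,620 × 200%/9⌋ = $4,804. Book value $16,816.
Year 4: ⌊$16,816 × 200%/9⌋ = $3,736. Book value $13,080.
Year 5: ⌊$13,080 × 200%/9⌋ = $2,906. Book value $10,174.
Year 6: ⌊$10,174 × 200%/9⌋ = $2,260. Book value $7,914.
Year 7: ⌊$7,914 × 200%/9⌋ = $1,758. Book value $6,156.
Accumulated through year 7 = $35,739 − $6,156 = $29,583.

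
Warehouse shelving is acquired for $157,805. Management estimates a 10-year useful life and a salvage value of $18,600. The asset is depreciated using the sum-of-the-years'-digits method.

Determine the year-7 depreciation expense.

$10,124

Depreciable base = $157,805 − $18,600 = $139,205.
Sum of the years' digits = 10+9+8+7+6+5+4+3+2+1 = 55.
Year 1: $139,205 × 10/55 = $25,310. Book value $132,495.
Year 2: $139,205 × 9/55 = $22,779. Book value $109,716.
Year 3: $139,205 × 8/55 = $20,248. Book value $89,468.
Year 4: $139,205 × 7/55 = $17,717. Book value $71,751.
Year 5: $139,205 × 6/55 = $15,186. Book value $56,565.
Year 6: $139,205 × 5/55 = $12,655. Book value $43,910.
Year 7: $139,205 × 4/55 = $10,124. Book value $33,786.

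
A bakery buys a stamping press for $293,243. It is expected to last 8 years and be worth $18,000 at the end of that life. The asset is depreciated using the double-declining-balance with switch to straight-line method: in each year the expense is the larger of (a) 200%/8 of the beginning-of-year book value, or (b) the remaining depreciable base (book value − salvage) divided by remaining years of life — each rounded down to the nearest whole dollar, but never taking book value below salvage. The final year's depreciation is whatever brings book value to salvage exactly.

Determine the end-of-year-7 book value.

$35,096

Depreciable base = $293,243 − $18,000 = $275,243.
Year 1: DB = ⌊$293,243 × 200%/8⌋ = $73,310; SL = ⌊$275,243/8⌋ = $34,405 → take DB $73,310. Book value $219,933.
Year 2: DB = ⌊$219,933 × 200%/8⌋ = $54,983; SL = ⌊$201,933/7⌋ = $28,847 → take DB $54,983. Book value $164,950.
Year 3: DB = ⌊$164,950 × 200%/8⌋ = $41,237; SL = ⌊$146,950/6⌋ = $24,491 → take DB $41,237. Book value $123,713.
Year 4: DB = ⌊$123,713 × 200%/8⌋ = $30,928; SL = ⌊$105,713/5⌋ = $21,142 → take DB $30,928. Book value $92,785.
Year 5: DB = ⌊$92,785 × 200%/8⌋ = $23,196; SL = ⌊$74,785/4⌋ = $18,696 → take DB $23,196. Book value $69,589.
Year 6: DB = ⌊$69,589 × 200%/8⌋ = $17,397; SL = ⌊$51,589/3⌋ = $17,196 → take DB $17,397. Book value $52,192.
Year 7: DB = ⌊$52,192 × 200%/8⌋ = $13,048; SL = ⌊$34,192/2⌋ = $17,096 → take SL $17,096. Book value $35,096.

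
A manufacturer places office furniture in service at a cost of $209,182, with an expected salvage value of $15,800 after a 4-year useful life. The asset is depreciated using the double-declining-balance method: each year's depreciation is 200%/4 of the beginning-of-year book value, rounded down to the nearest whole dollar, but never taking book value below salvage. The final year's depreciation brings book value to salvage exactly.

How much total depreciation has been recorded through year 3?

$183,034

Depreciable base = $209,182 − $15,800 = $193,382.
Year 1: ⌊$209,182 × 200%/4⌋ = $104,591. Book value $104,591.
Year 2: ⌊$104,591 × 200%/4⌋ = $52,295. Book value $52,296.
Year 3: ⌊$52,296 × 200%/4⌋ = $26,148. Book value $26,148.
Accumulated through year 3 = $209,182 − $26,148 = $183,034.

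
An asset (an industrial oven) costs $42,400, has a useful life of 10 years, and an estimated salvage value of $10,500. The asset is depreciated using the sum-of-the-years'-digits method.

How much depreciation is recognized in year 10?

Depreciable base = $42,400 − $10,500 = $31,900.
Sum of the years' digits = 10+9+8+7+6+5+4+3+2+1 = 55.
Year 1: $31,900 × 10/55 = $5,800. Book value $36,600.
Year 2: $31,900 × 9/55 = $5,220. Book value $31,380.
Year 3: $31,900 × 8/55 = $4,640. Book value $26,740.
Year 4: $31,900 × 7/55 = $4,060. Book value $22,680.
Year 5: $31,900 × 6/55 = $3,480. Book value $19,200.
Year 6: $31,900 × 5/55 = $2,900. Book value $16,300.
Year 7: $31,900 × 4/55 = $2,320. Book value $13,980.
Year 8: $31,900 × 3/55 = $1,740. Book value $12,240.
Year 9: $31,900 × 2/55 = $1,160. Book value $11,080.
Year 10: $31,900 × 1/55 = $580. Book value $10,500.

$580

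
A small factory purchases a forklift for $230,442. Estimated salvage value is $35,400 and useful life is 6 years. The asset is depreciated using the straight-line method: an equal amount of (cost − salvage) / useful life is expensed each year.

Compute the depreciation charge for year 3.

$32,507

Depreciable base = $230,442 − $35,400 = $195,042.
Annual expense = $195,042 / 6 = $32,507.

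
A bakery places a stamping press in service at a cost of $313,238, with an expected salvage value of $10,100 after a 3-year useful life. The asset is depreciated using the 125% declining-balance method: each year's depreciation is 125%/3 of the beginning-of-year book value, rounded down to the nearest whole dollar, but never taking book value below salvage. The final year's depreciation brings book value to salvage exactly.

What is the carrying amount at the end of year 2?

Depreciable base = $313,238 − $10,100 = $303,138.
Year 1: ⌊$313,238 × 125%/3⌋ = $130,515. Book value $182,723.
Year 2: ⌊$182,723 × 125%/3⌋ = $76,134. Book value $106,589.

$106,589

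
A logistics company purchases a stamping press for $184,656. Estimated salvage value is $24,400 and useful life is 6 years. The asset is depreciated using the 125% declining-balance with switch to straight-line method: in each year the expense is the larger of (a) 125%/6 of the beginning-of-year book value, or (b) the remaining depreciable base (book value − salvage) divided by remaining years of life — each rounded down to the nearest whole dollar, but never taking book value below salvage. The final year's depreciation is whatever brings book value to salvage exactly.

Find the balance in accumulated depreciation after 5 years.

$137,849

Depreciable base = $184,656 − $24,400 = $160,256.
Year 1: DB = ⌊$184,656 × 125%/6⌋ = $38,470; SL = ⌊$160,256/6⌋ = $26,709 → take DB $38,470. Book value $146,186.
Year 2: DB = ⌊$146,186 × 125%/6⌋ = $30,455; SL = ⌊$121,786/5⌋ = $24,357 → take DB $30,455. Book value $115,731.
Year 3: DB = ⌊$115,731 × 125%/6⌋ = $24,110; SL = ⌊$91,331/4⌋ = $22,832 → take DB $24,110. Book value $91,621.
Year 4: DB = ⌊$91,621 × 125%/6⌋ = $19,087; SL = ⌊$67,221/3⌋ = $22,407 → take SL $22,407. Book value $69,214.
Year 5: DB = ⌊$69,214 × 125%/6⌋ = $14,419; SL = ⌊$44,814/2⌋ = $22,407 → take SL $22,407. Book value $46,807.
Accumulated through year 5 = $184,656 − $46,807 = $137,849.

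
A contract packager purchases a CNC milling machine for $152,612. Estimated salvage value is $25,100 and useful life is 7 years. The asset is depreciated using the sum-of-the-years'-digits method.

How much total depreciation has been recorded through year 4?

Depreciable base = $152,612 − $25,100 = $127,512.
Sum of the years' digits = 7+6+5+4+3+2+1 = 28.
Year 1: $127,512 × 7/28 = $31,878. Book value $120,734.
Year 2: $127,512 × 6/28 = $27,324. Book value $93,410.
Year 3: $127,512 × 5/28 = $22,770. Book value $70,640.
Year 4: $127,512 × 4/28 = $18,216. Book value $52,424.
Accumulated through year 4 = $152,612 − $52,424 = $100,188.

$100,188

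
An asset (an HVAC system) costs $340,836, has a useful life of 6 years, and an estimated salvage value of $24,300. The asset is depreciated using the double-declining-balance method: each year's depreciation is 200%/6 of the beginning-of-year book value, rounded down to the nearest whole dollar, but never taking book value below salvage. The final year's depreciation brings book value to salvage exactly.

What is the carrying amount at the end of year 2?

$151,483

Depreciable base = $340,836 − $24,300 = $316,536.
Year 1: ⌊$340,836 × 200%/6⌋ = $113,612. Book value $227,224.
Year 2: ⌊$227,224 × 200%/6⌋ = $75,741. Book value $151,483.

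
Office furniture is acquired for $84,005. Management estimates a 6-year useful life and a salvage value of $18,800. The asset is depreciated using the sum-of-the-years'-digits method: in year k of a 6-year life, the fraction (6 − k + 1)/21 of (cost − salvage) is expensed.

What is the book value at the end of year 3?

$37,430

Depreciable base = $84,005 − $18,800 = $65,205.
Sum of the years' digits = 6+5+4+3+2+1 = 21.
Year 1: $65,205 × 6/21 = $18,630. Book value $65,375.
Year 2: $65,205 × 5/21 = $15,525. Book value $49,850.
Year 3: $65,205 × 4/21 = $12,420. Book value $37,430.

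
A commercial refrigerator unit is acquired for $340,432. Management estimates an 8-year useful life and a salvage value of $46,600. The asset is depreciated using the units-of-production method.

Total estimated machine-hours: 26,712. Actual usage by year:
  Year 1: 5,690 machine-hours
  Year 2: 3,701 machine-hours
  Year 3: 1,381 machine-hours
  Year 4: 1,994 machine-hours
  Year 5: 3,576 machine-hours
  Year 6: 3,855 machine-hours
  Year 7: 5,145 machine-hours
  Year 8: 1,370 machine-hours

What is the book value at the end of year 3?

$221,940

Depreciable base = $340,432 − $46,600 = $293,832.
Rate = $293,832 / 26,712 machine-hours = $11 per machine-hour.
Year 1: 5,690 × $11 = $62,590. Book value $277,842.
Year 2: 3,701 × $11 = $40,711. Book value $237,131.
Year 3: 1,381 × $11 = $15,191. Book value $221,940.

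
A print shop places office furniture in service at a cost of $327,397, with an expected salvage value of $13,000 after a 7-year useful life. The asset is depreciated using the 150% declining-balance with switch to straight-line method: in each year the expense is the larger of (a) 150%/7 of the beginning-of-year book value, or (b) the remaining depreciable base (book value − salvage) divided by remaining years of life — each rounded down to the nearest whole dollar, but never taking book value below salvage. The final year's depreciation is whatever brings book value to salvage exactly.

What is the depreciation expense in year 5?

$36,452

Depreciable base = $327,397 − $13,000 = $314,397.
Year 1: DB = ⌊$327,397 × 150%/7⌋ = $70,156; SL = ⌊$314,397/7⌋ = $44,913 → take DB $70,156. Book value $257,241.
Year 2: DB = ⌊$257,241 × 150%/7⌋ = $55,123; SL = ⌊$244,241/6⌋ = $40,706 → take DB $55,123. Book value $202,118.
Year 3: DB = ⌊$202,118 × 150%/7⌋ = $43,311; SL = ⌊$189,118/5⌋ = $37,823 → take DB $43,311. Book value $158,807.
Year 4: DB = ⌊$158,807 × 150%/7⌋ = $34,030; SL = ⌊$145,807/4⌋ = $36,451 → take SL $36,451. Book value $122,356.
Year 5: DB = ⌊$122,356 × 150%/7⌋ = $26,219; SL = ⌊$109,356/3⌋ = $36,452 → take SL $36,452. Book value $85,904.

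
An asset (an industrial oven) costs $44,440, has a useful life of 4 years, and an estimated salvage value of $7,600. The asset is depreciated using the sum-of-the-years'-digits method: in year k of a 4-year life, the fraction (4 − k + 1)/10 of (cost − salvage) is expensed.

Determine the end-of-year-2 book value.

$18,652

Depreciable base = $44,440 − $7,600 = $36,840.
Sum of the years' digits = 4+3+2+1 = 10.
Year 1: $36,840 × 4/10 = $14,736. Book value $29,704.
Year 2: $36,840 × 3/10 = $11,052. Book value $18,652.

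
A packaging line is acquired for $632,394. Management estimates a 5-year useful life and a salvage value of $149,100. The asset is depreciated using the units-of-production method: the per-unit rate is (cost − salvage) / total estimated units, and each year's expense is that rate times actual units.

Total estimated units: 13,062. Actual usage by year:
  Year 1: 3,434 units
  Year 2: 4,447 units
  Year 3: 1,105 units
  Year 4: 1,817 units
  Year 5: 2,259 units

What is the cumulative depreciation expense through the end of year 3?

Depreciable base = $632,394 − $149,100 = $483,294.
Rate = $483,294 / 13,062 units = $37 per unit.
Year 1: 3,434 × $37 = $127,058. Book value $505,336.
Year 2: 4,447 × $37 = $164,539. Book value $340,797.
Year 3: 1,105 × $37 = $40,885. Book value $299,912.
Accumulated through year 3 = $632,394 − $299,912 = $332,482.

$332,482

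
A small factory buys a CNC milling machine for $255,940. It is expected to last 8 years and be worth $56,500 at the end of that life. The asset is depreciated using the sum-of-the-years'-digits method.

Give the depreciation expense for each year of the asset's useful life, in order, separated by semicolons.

Depreciable base = $255,940 − $56,500 = $199,440.
Sum of the years' digits = 8+7+6+5+4+3+2+1 = 36.
Year 1: $199,440 × 8/36 = $44,320. Book value $211,620.
Year 2: $199,440 × 7/36 = $38,780. Book value $172,840.
Year 3: $199,440 × 6/36 = $33,240. Book value $139,600.
Year 4: $199,440 × 5/36 = $27,700. Book value $111,900.
Year 5: $199,440 × 4/36 = $22,160. Book value $89,740.
Year 6: $199,440 × 3/36 = $16,620. Book value $73,120.
Year 7: $199,440 × 2/36 = $11,080. Book value $62,040.
Year 8: $199,440 × 1/36 = $5,540. Book value $56,500.

$44,320; $38,780; $33,240; $27,700; $22,160; $16,620; $11,080; $5,540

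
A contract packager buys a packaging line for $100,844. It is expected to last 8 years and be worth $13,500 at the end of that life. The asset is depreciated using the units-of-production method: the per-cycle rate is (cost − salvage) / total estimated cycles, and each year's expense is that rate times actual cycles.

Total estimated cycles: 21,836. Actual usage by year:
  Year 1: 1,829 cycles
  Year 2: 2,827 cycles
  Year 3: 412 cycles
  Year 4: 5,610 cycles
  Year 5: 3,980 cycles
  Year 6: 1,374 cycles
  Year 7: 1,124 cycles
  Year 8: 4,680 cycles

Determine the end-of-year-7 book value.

Depreciable base = $100,844 − $13,500 = $87,344.
Rate = $87,344 / 21,836 cycles = $4 per cycle.
Year 1: 1,829 × $4 = $7,316. Book value $93,528.
Year 2: 2,827 × $4 = $11,308. Book value $82,220.
Year 3: 412 × $4 = $1,648. Book value $80,572.
Year 4: 5,610 × $4 = $22,440. Book value $58,132.
Year 5: 3,980 × $4 = $15,920. Book value $42,212.
Year 6: 1,374 × $4 = $5,496. Book value $36,716.
Year 7: 1,124 × $4 = $4,496. Book value $32,220.

$32,220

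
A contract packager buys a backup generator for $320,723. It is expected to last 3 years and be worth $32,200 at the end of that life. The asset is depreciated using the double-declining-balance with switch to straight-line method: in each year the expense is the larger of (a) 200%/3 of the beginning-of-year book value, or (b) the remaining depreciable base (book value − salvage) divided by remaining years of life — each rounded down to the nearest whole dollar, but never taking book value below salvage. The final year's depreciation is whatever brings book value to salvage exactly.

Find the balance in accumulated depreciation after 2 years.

$285,087

Depreciable base = $320,723 − $32,200 = $288,523.
Year 1: DB = ⌊$320,723 × 200%/3⌋ = $213,815; SL = ⌊$288,523/3⌋ = $96,174 → take DB $213,815. Book value $106,908.
Year 2: DB = ⌊$106,908 × 200%/3⌋ = $71,272; SL = ⌊$74,708/2⌋ = $37,354 → take DB $71,272. Book value $35,636.
Accumulated through year 2 = $320,723 − $35,636 = $285,087.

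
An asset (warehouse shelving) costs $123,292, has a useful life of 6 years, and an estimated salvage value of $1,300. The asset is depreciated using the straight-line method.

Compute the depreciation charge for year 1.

$20,332

Depreciable base = $123,292 − $1,300 = $121,992.
Annual expense = $121,992 / 6 = $20,332.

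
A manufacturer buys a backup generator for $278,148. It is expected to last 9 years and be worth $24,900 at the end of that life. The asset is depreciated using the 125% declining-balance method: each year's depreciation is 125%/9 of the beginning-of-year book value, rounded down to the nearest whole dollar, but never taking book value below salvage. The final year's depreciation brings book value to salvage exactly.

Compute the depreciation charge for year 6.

Depreciable base = $278,148 − $24,900 = $253,248.
Year 1: ⌊$278,148 × 125%/9⌋ = $38,631. Book value $239,517.
Year 2: ⌊$239,517 × 125%/9⌋ = $33,266. Book value $206,251.
Year 3: ⌊$206,251 × 125%/9⌋ = $28,645. Book value $177,606.
Year 4: ⌊$177,606 × 125%/9⌋ = $24,667. Book value $152,939.
Year 5: ⌊$152,939 × 125%/9⌋ = $21,241. Book value $131,698.
Year 6: ⌊$131,698 × 125%/9⌋ = $18,291. Book value $113,407.

$18,291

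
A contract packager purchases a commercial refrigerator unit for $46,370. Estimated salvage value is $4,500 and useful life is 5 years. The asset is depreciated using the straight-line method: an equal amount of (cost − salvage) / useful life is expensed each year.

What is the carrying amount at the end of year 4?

Depreciable base = $46,370 − $4,500 = $41,870.
Annual expense = $41,870 / 5 = $8,374.
End of year 1: book value $37,996.
End of year 2: book value $29,622.
End of year 3: book value $21,248.
End of year 4: book value $12,874.

$12,874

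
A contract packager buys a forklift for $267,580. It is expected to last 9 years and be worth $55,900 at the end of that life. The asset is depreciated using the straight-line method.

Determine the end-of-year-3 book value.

$197,020

Depreciable base = $267,580 − $55,900 = $211,680.
Annual expense = $211,680 / 9 = $23,520.
End of year 1: book value $244,060.
End of year 2: book value $220,540.
End of year 3: book value $197,020.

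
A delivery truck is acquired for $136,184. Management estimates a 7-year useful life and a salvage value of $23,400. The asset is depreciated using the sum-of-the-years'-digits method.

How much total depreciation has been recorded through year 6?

$108,756

Depreciable base = $136,184 − $23,400 = $112,784.
Sum of the years' digits = 7+6+5+4+3+2+1 = 28.
Year 1: $112,784 × 7/28 = $28,196. Book value $107,988.
Year 2: $112,784 × 6/28 = $24,168. Book value $83,820.
Year 3: $112,784 × 5/28 = $20,140. Book value $63,680.
Year 4: $112,784 × 4/28 = $16,112. Book value $47,568.
Year 5: $112,784 × 3/28 = $12,084. Book value $35,484.
Year 6: $112,784 × 2/28 = $8,056. Book value $27,428.
Accumulated through year 6 = $136,184 − $27,428 = $108,756.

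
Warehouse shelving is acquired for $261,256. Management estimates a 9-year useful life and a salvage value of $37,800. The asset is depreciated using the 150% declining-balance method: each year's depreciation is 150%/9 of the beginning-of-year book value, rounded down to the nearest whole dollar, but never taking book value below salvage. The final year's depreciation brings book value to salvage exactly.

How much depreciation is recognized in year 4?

Depreciable base = $261,256 − $37,800 = $223,456.
Year 1: ⌊$261,256 × 150%/9⌋ = $43,542. Book value $217,714.
Year 2: ⌊$217,714 × 150%/9⌋ = $36,285. Book value $181,429.
Year 3: ⌊$181,429 × 150%/9⌋ = $30,238. Book value $151,191.
Year 4: ⌊$151,191 × 150%/9⌋ = $25,198. Book value $125,993.

$25,198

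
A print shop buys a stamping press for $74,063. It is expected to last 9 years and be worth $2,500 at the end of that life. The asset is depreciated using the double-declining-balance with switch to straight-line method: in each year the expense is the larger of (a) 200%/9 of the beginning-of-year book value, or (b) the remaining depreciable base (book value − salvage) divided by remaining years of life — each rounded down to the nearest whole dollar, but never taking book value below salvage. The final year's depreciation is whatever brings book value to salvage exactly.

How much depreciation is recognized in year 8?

Depreciable base = $74,063 − $2,500 = $71,563.
Year 1: DB = ⌊$74,063 × 200%/9⌋ = $16,458; SL = ⌊$71,563/9⌋ = $7,951 → take DB $16,458. Book value $57,605.
Year 2: DB = ⌊$57,605 × 200%/9⌋ = $12,801; SL = ⌊$55,105/8⌋ = $6,888 → take DB $12,801. Book value $44,804.
Year 3: DB = ⌊$44,804 × 200%/9⌋ = $9,956; SL = ⌊$42,304/7⌋ = $6,043 → take DB $9,956. Book value $34,848.
Year 4: DB = ⌊$34,848 × 200%/9⌋ = $7,744; SL = ⌊$32,348/6⌋ = $5,391 → take DB $7,744. Book value $27,104.
Year 5: DB = ⌊$27,104 × 200%/9⌋ = $6,023; SL = ⌊$24,604/5⌋ = $4,920 → take DB $6,023. Book value $21,081.
Year 6: DB = ⌊$21,081 × 200%/9⌋ = $4,684; SL = ⌊$18,581/4⌋ = $4,645 → take DB $4,684. Book value $16,397.
Year 7: DB = ⌊$16,397 × 200%/9⌋ = $3,643; SL = ⌊$13,897/3⌋ = $4,632 → take SL $4,632. Book value $11,765.
Year 8: DB = ⌊$11,765 × 200%/9⌋ = $2,614; SL = ⌊$9,265/2⌋ = $4,632 → take SL $4,632. Book value $7,133.

$4,632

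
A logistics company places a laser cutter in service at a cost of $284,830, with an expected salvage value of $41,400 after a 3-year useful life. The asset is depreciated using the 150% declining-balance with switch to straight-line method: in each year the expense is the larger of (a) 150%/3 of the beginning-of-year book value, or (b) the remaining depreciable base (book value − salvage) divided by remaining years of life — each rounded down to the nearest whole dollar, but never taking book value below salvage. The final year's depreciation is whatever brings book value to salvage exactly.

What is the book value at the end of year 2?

$71,208

Depreciable base = $284,830 − $41,400 = $243,430.
Year 1: DB = ⌊$284,830 × 150%/3⌋ = $142,415; SL = ⌊$243,430/3⌋ = $81,143 → take DB $142,415. Book value $142,415.
Year 2: DB = ⌊$142,415 × 150%/3⌋ = $71,207; SL = ⌊$101,015/2⌋ = $50,507 → take DB $71,207. Book value $71,208.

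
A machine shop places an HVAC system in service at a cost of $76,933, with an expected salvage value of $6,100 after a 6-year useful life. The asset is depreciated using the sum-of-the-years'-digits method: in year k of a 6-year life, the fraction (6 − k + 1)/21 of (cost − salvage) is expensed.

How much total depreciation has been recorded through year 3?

$50,595

Depreciable base = $76,933 − $6,100 = $70,833.
Sum of the years' digits = 6+5+4+3+2+1 = 21.
Year 1: $70,833 × 6/21 = $20,238. Book value $56,695.
Year 2: $70,833 × 5/21 = $16,865. Book value $39,830.
Year 3: $70,833 × 4/21 = $13,492. Book value $26,338.
Accumulated through year 3 = $76,933 − $26,338 = $50,595.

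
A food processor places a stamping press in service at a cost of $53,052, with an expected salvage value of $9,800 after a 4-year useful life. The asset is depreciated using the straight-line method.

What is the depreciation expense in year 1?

Depreciable base = $53,052 − $9,800 = $43,252.
Annual expense = $43,252 / 4 = $10,813.

$10,813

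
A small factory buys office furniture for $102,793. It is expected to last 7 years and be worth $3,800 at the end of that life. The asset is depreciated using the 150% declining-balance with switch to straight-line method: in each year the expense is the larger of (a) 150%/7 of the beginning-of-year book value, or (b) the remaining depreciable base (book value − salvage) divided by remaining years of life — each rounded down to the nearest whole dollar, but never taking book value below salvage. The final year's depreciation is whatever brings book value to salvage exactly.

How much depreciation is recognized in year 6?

Depreciable base = $102,793 − $3,800 = $98,993.
Year 1: DB = ⌊$102,793 × 150%/7⌋ = $22,027; SL = ⌊$98,993/7⌋ = $14,141 → take DB $22,027. Book value $80,766.
Year 2: DB = ⌊$80,766 × 150%/7⌋ = $17,307; SL = ⌊$76,966/6⌋ = $12,827 → take DB $17,307. Book value $63,459.
Year 3: DB = ⌊$63,459 × 150%/7⌋ = $13,598; SL = ⌊$59,659/5⌋ = $11,931 → take DB $13,598. Book value $49,861.
Year 4: DB = ⌊$49,861 × 150%/7⌋ = $10,684; SL = ⌊$46,061/4⌋ = $11,515 → take SL $11,515. Book value $38,346.
Year 5: DB = ⌊$38,346 × 150%/7⌋ = $8,217; SL = ⌊$34,546/3⌋ = $11,515 → take SL $11,515. Book value $26,831.
Year 6: DB = ⌊$26,831 × 150%/7⌋ = $5,749; SL = ⌊$23,031/2⌋ = $11,515 → take SL $11,515. Book value $15,316.

$11,515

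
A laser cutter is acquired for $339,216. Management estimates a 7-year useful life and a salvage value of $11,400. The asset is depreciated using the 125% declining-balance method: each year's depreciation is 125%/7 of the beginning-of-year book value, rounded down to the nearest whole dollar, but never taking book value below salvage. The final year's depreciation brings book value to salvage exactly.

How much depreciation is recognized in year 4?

$33,573

Depreciable base = $339,216 − $11,400 = $327,816.
Year 1: ⌊$339,216 × 125%/7⌋ = $60,574. Book value $278,642.
Year 2: ⌊$278,642 × 125%/7⌋ = $49,757. Book value $228,885.
Year 3: ⌊$228,885 × 125%/7⌋ = $40,872. Book value $188,013.
Year 4: ⌊$188,013 × 125%/7⌋ = $33,573. Book value $154,440.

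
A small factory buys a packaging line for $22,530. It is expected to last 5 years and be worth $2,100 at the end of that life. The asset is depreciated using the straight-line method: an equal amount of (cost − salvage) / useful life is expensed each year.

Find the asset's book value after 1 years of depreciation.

$18,444

Depreciable base = $22,530 − $2,100 = $20,430.
Annual expense = $20,430 / 5 = $4,086.
End of year 1: book value $18,444.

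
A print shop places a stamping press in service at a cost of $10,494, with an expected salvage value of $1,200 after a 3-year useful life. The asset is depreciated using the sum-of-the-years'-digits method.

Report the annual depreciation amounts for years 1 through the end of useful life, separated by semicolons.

Depreciable base = $10,494 − $1,200 = $9,294.
Sum of the years' digits = 3+2+1 = 6.
Year 1: $9,294 × 3/6 = $4,647. Book value $5,847.
Year 2: $9,294 × 2/6 = $3,098. Book value $2,749.
Year 3: $9,294 × 1/6 = $1,549. Book value $1,200.

$4,647; $3,098; $1,549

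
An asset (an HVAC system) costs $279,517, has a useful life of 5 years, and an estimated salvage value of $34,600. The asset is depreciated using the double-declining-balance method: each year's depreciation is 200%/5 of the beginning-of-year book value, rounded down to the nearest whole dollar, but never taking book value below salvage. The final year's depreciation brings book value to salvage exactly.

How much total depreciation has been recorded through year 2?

Depreciable base = $279,517 − $34,600 = $244,917.
Year 1: ⌊$279,517 × 200%/5⌋ = $111,806. Book value $167,711.
Year 2: ⌊$167,711 × 200%/5⌋ = $67,084. Book value $100,627.
Accumulated through year 2 = $279,517 − $100,627 = $178,890.

$178,890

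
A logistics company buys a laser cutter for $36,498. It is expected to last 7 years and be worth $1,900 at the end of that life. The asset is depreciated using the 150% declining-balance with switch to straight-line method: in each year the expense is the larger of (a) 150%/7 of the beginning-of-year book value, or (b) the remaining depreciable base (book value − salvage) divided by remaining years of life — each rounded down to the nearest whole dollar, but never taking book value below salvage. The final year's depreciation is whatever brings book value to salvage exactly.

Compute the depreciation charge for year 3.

Depreciable base = $36,498 − $1,900 = $34,598.
Year 1: DB = ⌊$36,498 × 150%/7⌋ = $7,821; SL = ⌊$34,598/7⌋ = $4,942 → take DB $7,821. Book value $28,677.
Year 2: DB = ⌊$28,677 × 150%/7⌋ = $6,145; SL = ⌊$26,777/6⌋ = $4,462 → take DB $6,145. Book value $22,532.
Year 3: DB = ⌊$22,532 × 150%/7⌋ = $4,828; SL = ⌊$20,632/5⌋ = $4,126 → take DB $4,828. Book value $17,704.

$4,828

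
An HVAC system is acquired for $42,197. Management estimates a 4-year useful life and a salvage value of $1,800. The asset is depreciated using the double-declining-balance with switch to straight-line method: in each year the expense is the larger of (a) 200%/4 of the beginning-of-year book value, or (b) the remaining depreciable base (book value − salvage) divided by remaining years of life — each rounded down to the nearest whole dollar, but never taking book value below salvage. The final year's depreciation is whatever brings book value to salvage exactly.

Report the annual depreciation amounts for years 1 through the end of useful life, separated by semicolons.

Depreciable base = $42,197 − $1,800 = $40,397.
Year 1: DB = ⌊$42,197 × 200%/4⌋ = $21,098; SL = ⌊$40,397/4⌋ = $10,099 → take DB $21,098. Book value $21,099.
Year 2: DB = ⌊$21,099 × 200%/4⌋ = $10,549; SL = ⌊$19,299/3⌋ = $6,433 → take DB $10,549. Book value $10,550.
Year 3: DB = ⌊$10,550 × 200%/4⌋ = $5,275; SL = ⌊$8,750/2⌋ = $4,375 → take DB $5,275. Book value $5,275.
Year 4 (final): $5,275 − $1,800 = $3,475. Book value $1,800.

$21,098; $10,549; $5,275; $3,475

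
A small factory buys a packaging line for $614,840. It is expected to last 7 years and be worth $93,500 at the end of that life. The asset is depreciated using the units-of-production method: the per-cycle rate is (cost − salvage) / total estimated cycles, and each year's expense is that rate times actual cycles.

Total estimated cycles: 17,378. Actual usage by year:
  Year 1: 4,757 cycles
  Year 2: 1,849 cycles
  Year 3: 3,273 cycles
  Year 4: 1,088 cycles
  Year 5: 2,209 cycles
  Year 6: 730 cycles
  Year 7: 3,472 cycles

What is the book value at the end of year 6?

$197,660

Depreciable base = $614,840 − $93,500 = $521,340.
Rate = $521,340 / 17,378 cycles = $30 per cycle.
Year 1: 4,757 × $30 = $142,710. Book value $472,130.
Year 2: 1,849 × $30 = $55,470. Book value $416,660.
Year 3: 3,273 × $30 = $98,190. Book value $318,470.
Year 4: 1,088 × $30 = $32,640. Book value $285,830.
Year 5: 2,209 × $30 = $66,270. Book value $219,560.
Year 6: 730 × $30 = $21,900. Book value $197,660.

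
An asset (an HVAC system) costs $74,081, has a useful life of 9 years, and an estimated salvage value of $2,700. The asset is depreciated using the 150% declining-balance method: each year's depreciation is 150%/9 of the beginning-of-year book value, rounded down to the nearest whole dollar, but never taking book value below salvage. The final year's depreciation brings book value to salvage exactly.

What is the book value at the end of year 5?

Depreciable base = $74,081 − $2,700 = $71,381.
Year 1: ⌊$74,081 × 150%/9⌋ = $12,346. Book value $61,735.
Year 2: ⌊$61,735 × 150%/9⌋ = $10,289. Book value $51,446.
Year 3: ⌊$51,446 × 150%/9⌋ = $8,574. Book value $42,872.
Year 4: ⌊$42,872 × 150%/9⌋ = $7,145. Book value $35,727.
Year 5: ⌊$35,727 × 150%/9⌋ = $5,954. Book value $29,773.

$29,773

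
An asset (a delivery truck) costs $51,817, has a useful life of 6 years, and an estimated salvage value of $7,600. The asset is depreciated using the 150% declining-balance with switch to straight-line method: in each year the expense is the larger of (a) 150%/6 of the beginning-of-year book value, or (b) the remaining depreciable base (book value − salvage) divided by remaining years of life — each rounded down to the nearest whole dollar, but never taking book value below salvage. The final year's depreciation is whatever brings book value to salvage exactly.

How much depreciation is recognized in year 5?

$4,398

Depreciable base = $51,817 − $7,600 = $44,217.
Year 1: DB = ⌊$51,817 × 150%/6⌋ = $12,954; SL = ⌊$44,217/6⌋ = $7,369 → take DB $12,954. Book value $38,863.
Year 2: DB = ⌊$38,863 × 150%/6⌋ = $9,715; SL = ⌊$31,263/5⌋ = $6,252 → take DB $9,715. Book value $29,148.
Year 3: DB = ⌊$29,148 × 150%/6⌋ = $7,287; SL = ⌊$21,548/4⌋ = $5,387 → take DB $7,287. Book value $21,861.
Year 4: DB = ⌊$21,861 × 150%/6⌋ = $5,465; SL = ⌊$14,261/3⌋ = $4,753 → take DB $5,465. Book value $16,396.
Year 5: DB = ⌊$16,396 × 150%/6⌋ = $4,099; SL = ⌊$8,796/2⌋ = $4,398 → take SL $4,398. Book value $11,998.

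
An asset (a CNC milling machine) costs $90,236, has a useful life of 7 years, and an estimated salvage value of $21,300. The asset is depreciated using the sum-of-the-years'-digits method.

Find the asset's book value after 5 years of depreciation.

$28,686

Depreciable base = $90,236 − $21,300 = $68,936.
Sum of the years' digits = 7+6+5+4+3+2+1 = 28.
Year 1: $68,936 × 7/28 = $17,234. Book value $73,002.
Year 2: $68,936 × 6/28 = $14,772. Book value $58,230.
Year 3: $68,936 × 5/28 = $12,310. Book value $45,920.
Year 4: $68,936 × 4/28 = $9,848. Book value $36,072.
Year 5: $68,936 × 3/28 = $7,386. Book value $28,686.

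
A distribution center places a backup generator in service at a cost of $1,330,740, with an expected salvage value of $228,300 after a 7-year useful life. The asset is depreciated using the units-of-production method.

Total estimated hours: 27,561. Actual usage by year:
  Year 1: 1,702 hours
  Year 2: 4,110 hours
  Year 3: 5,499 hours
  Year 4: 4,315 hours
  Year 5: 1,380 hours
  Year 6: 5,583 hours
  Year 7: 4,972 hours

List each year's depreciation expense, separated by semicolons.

$68,080; $164,400; $219,960; $172,600; $55,200; $223,320; $198,880

Depreciable base = $1,330,740 − $228,300 = $1,102,440.
Rate = $1,102,440 / 27,561 hours = $40 per hour.
Year 1: 1,702 × $40 = $68,080. Book value $1,262,660.
Year 2: 4,110 × $40 = $164,400. Book value $1,098,260.
Year 3: 5,499 × $40 = $219,960. Book value $878,300.
Year 4: 4,315 × $40 = $172,600. Book value $705,700.
Year 5: 1,380 × $40 = $55,200. Book value $650,500.
Year 6: 5,583 × $40 = $223,320. Book value $427,180.
Year 7: 4,972 × $40 = $198,880. Book value $228,300.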